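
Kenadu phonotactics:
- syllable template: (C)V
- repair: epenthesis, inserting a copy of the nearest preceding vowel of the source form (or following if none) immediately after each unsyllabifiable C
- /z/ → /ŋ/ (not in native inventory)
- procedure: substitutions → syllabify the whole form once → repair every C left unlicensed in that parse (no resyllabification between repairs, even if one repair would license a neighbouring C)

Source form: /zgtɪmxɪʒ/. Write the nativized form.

Substitution: /z/ → /ŋ/, giving /ŋgtɪmxɪʒ/.
Syllabifying with onset maximization leaves /ŋ/, /g/, /m/, /ʒ/ stranded (no codas are permitted; onsets are limited to one consonant).
Each unlicensed consonant becomes the onset of a new syllable: /ŋ/ → /ŋɪ/, /g/ → /gɪ/, /m/ → /mɪ/, /ʒ/ → /ʒɪ/.

ŋɪgɪtɪmɪxɪʒɪ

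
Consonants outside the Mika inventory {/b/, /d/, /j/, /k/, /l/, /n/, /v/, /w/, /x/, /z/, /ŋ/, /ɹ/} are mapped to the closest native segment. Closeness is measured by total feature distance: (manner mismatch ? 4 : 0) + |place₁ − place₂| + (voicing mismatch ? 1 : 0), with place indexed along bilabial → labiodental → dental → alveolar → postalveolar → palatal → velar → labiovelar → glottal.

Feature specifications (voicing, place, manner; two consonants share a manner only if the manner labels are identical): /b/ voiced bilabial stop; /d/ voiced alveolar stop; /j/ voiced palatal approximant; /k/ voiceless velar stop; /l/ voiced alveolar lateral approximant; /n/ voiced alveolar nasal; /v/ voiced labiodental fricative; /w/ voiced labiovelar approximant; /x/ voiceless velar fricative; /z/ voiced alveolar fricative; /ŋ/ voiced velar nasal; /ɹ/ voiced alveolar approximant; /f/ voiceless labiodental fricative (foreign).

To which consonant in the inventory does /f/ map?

/v/ is closest: same manner (fricative), place distance 0 (labiodental→labiodental), voicing differs (+1); total 1. Next closest is /z/ at distance 3.

v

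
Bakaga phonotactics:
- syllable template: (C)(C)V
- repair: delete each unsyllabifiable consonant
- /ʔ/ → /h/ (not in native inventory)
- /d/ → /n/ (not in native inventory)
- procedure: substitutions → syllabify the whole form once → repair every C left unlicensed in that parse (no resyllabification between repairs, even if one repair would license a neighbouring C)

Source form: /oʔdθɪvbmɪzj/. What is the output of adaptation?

Substitution: /ʔ/ → /h/, /d/ → /n/, giving /ohnθɪvbmɪzj/.
Syllabifying with onset maximization leaves /h/, /v/, /z/, /j/ stranded (no codas are permitted; onsets may contain at most 2 consonants).
Deletion applies to /h/, /v/, /z/, /j/.

onθɪbmɪ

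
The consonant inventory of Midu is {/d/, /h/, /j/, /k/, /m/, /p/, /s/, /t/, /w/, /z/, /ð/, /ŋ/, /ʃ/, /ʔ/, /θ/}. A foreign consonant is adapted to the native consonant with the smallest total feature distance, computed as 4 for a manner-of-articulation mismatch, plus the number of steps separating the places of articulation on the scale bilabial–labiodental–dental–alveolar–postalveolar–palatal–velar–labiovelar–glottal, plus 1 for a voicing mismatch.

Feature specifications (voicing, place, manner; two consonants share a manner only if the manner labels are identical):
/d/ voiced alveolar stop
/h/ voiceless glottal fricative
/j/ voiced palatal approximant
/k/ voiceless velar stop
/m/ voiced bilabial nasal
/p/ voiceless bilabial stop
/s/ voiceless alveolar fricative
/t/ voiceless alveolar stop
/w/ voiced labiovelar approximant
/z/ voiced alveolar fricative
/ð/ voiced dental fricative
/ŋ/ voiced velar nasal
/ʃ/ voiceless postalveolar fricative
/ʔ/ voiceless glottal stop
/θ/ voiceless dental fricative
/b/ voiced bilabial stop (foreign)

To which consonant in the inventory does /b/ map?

p

/p/ is closest: same manner (stop), place distance 0 (bilabial→bilabial), voicing differs (+1); total 1. Next closest is /d/ at distance 3.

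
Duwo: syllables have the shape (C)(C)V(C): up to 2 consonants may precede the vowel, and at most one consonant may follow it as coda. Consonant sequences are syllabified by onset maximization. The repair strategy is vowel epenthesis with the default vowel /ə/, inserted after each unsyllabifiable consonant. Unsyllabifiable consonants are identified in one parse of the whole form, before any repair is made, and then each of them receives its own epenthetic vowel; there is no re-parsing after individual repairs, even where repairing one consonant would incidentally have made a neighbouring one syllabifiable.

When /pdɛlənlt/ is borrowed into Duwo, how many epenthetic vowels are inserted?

2

The unsyllabifiable consonants are /l/, /t/; each receives one epenthetic vowel.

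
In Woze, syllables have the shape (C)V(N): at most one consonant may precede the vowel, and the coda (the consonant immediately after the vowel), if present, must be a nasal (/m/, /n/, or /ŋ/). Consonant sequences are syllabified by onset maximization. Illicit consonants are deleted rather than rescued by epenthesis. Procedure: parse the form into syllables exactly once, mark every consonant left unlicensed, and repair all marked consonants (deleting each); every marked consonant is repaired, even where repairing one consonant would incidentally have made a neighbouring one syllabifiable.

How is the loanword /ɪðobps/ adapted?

ɪðo

The consonants /b/, /p/, /s/ cannot be parsed into a legal (C)V(N) syllable (only a nasal (/m/, /n/, or /ŋ/) is licensed in coda position; onsets are limited to one consonant).
Deletion applies to /b/, /p/, /s/.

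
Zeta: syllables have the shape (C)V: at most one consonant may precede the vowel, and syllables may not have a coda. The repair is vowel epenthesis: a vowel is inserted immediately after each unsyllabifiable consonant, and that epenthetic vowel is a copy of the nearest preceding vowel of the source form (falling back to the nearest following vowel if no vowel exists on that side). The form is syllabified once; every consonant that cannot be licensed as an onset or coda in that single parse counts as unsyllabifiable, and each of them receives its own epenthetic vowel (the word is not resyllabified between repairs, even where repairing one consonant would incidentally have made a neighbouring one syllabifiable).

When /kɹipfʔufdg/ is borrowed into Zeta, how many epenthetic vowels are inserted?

6

The unsyllabifiable consonants are /k/, /p/, /f/, /f/, /d/, /g/; each receives one epenthetic vowel.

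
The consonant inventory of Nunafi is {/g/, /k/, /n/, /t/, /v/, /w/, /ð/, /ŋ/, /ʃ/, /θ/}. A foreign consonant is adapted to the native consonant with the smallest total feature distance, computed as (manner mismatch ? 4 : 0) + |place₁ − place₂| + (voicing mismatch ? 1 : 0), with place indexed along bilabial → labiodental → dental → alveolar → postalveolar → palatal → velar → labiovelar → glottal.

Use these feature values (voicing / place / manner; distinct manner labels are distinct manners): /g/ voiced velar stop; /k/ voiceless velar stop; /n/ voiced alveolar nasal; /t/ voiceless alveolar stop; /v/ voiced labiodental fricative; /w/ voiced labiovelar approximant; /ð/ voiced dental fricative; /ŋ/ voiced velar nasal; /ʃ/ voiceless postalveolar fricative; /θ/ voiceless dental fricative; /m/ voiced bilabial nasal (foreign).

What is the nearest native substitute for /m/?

/n/ is closest: same manner (nasal), place distance 3 (bilabial→alveolar), same voicing; total 3. Next closest is /v/ at distance 5.

n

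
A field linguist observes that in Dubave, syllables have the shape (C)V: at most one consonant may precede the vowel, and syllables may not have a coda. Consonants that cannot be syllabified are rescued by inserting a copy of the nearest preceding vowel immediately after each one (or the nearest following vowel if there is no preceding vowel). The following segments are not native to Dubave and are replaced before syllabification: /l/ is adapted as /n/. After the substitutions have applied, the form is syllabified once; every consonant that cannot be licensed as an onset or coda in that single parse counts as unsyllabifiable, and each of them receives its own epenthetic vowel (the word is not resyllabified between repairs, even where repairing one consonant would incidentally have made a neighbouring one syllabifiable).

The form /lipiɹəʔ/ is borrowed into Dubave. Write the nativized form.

nipiɹəʔə

Substitution: /l/ → /n/, giving /nipiɹəʔ/.
Under (C)V, the unsyllabifiable consonants are /ʔ/ (no codas are permitted; onsets are limited to one consonant).
Inserting the epenthetic vowel yields /ʔ/ → /ʔə/.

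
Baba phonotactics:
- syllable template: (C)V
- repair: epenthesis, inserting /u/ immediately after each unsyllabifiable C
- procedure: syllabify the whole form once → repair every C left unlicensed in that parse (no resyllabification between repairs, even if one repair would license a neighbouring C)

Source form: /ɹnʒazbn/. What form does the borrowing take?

The consonants /ɹ/, /n/, /z/, /b/, /n/ cannot be parsed into a legal (C)V syllable (no codas are permitted; onsets are limited to one consonant).
Epenthesis after each stranded consonant: /ɹ/ → /ɹu/, /n/ → /nu/, /z/ → /zu/, /b/ → /bu/, /n/ → /nu/.

ɹunuʒazubunu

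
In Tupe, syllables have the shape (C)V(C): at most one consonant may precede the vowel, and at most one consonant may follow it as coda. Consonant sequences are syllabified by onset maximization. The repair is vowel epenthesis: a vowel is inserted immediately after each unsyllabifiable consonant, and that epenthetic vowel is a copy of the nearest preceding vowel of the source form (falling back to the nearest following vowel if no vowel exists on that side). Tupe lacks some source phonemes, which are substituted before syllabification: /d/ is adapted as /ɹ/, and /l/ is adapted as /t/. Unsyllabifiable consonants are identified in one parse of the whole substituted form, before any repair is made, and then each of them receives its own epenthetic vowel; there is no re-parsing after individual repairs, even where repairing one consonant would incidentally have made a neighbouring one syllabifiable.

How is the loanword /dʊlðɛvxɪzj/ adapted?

ɹʊtðɛvxɪzjɪ

Substitution: /d/ → /ɹ/, /l/ → /t/, giving /ɹʊtðɛvxɪzj/.
The consonants /j/ cannot be parsed into a legal (C)V(C) syllable (at most one coda consonant is licensed; onsets are limited to one consonant).
Each unlicensed consonant becomes the onset of a new syllable: /j/ → /jɪ/.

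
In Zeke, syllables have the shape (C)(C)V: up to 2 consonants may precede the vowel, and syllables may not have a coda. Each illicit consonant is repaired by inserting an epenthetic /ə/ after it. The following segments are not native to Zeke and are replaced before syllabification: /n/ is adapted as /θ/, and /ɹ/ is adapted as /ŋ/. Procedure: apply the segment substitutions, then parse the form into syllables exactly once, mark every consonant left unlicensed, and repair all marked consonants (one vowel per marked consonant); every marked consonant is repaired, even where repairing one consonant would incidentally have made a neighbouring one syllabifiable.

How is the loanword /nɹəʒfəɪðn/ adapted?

θŋəʒfəɪðəθə

Substitution: /n/ → /θ/, /ɹ/ → /ŋ/, giving /θŋəʒfəɪðθ/.
Under (C)(C)V, the unsyllabifiable consonants are /ð/, /θ/ (no codas are permitted; onsets may contain at most 2 consonants).
Each unlicensed consonant becomes the onset of a new syllable: /ð/ → /ðə/, /θ/ → /θə/.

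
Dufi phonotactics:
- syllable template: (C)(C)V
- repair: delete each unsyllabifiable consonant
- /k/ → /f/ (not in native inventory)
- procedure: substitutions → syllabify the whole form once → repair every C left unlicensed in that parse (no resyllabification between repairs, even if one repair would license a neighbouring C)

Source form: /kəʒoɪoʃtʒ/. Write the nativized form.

fəʒoɪo

Substitution: /k/ → /f/, giving /fəʒoɪoʃtʒ/.
Syllabifying with onset maximization leaves /ʃ/, /t/, /ʒ/ stranded (no codas are permitted; onsets may contain at most 2 consonants).
Each unlicensed consonant is deleted: /ʃ/, /t/, /ʒ/.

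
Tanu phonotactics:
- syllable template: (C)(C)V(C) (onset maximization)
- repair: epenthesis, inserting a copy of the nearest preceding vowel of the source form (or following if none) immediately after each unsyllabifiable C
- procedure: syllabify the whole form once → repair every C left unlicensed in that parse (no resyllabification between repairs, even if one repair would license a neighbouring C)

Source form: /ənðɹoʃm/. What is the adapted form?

Under (C)(C)V(C), the unsyllabifiable consonants are /m/ (at most one coda consonant is licensed; onsets may contain at most 2 consonants).
Each unlicensed consonant becomes the onset of a new syllable: /m/ → /mo/.

ənðɹoʃmo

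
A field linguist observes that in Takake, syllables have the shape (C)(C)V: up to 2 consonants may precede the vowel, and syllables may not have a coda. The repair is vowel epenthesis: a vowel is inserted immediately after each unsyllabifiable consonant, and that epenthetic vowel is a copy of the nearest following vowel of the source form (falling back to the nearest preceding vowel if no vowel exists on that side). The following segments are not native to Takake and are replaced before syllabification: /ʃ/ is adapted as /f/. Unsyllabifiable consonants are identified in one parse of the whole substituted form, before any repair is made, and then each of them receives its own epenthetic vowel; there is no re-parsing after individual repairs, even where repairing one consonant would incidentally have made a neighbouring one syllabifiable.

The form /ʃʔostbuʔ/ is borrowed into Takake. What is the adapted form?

Substitution: /ʃ/ → /f/, giving /fʔostbuʔ/.
Under (C)(C)V, the unsyllabifiable consonants are /s/, /ʔ/ (no codas are permitted; onsets may contain at most 2 consonants).
Epenthesis after each stranded consonant: /s/ → /su/, /ʔ/ → /ʔu/.

fʔosutbuʔu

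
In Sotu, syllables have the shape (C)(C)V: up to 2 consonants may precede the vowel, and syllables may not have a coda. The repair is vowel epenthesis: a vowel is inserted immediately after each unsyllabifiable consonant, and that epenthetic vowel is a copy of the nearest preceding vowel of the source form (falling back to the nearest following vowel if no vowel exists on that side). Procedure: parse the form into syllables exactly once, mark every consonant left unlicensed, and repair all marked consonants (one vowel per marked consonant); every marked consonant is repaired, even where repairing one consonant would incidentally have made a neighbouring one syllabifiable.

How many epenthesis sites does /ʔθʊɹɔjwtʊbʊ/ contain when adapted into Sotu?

The unsyllabifiable consonants are /j/; each receives one epenthetic vowel.

1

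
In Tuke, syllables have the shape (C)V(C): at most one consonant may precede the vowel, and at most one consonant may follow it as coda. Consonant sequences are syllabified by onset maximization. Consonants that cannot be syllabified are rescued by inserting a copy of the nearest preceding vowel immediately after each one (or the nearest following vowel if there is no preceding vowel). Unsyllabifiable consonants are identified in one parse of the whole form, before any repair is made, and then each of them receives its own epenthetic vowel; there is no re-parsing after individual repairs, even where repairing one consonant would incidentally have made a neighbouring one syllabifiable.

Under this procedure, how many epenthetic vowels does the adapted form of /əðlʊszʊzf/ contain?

The unsyllabifiable consonants are /f/; each receives one epenthetic vowel.

1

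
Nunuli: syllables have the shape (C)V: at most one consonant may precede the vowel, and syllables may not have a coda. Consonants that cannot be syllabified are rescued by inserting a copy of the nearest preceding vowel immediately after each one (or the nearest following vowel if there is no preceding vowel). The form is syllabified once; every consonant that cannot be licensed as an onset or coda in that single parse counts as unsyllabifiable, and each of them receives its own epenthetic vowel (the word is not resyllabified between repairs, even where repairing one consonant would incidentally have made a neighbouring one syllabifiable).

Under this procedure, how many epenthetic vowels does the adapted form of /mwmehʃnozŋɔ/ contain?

5

The unsyllabifiable consonants are /m/, /w/, /h/, /ʃ/, /z/; each receives one epenthetic vowel.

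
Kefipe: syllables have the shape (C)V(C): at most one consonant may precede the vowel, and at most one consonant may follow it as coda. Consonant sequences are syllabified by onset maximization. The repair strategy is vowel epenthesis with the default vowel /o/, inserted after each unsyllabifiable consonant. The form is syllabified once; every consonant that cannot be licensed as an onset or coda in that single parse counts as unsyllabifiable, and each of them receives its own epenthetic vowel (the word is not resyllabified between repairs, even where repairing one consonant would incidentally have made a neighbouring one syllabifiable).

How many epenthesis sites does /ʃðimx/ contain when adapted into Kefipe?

2

The unsyllabifiable consonants are /ʃ/, /x/; each receives one epenthetic vowel.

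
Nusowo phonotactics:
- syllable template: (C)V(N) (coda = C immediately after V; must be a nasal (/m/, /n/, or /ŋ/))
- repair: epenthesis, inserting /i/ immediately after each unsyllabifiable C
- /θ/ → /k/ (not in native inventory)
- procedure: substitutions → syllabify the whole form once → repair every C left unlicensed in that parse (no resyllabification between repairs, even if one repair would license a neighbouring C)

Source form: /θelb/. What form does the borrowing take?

kelibi

Substitution: /θ/ → /k/, giving /kelb/.
Syllabifying with onset maximization leaves /l/, /b/ stranded (only a nasal (/m/, /n/, or /ŋ/) is licensed in coda position; onsets are limited to one consonant).
Each unlicensed consonant becomes the onset of a new syllable: /l/ → /li/, /b/ → /bi/.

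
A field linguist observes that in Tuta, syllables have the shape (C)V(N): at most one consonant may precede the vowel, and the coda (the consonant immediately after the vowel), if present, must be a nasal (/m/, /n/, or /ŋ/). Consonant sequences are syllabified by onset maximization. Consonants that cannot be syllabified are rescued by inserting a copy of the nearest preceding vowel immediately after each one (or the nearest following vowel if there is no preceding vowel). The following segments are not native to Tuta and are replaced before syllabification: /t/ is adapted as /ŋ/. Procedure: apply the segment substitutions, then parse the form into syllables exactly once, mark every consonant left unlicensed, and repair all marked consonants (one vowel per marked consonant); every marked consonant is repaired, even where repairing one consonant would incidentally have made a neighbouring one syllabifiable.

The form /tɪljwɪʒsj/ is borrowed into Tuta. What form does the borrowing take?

ŋɪlɪjɪwɪʒɪsɪjɪ

Substitution: /t/ → /ŋ/, giving /ŋɪljwɪʒsj/.
Syllabifying with onset maximization leaves /l/, /j/, /ʒ/, /s/, /j/ stranded (only a nasal (/m/, /n/, or /ŋ/) is licensed in coda position; onsets are limited to one consonant).
Epenthesis after each stranded consonant: /l/ → /lɪ/, /j/ → /jɪ/, /ʒ/ → /ʒɪ/, /s/ → /sɪ/, /j/ → /jɪ/.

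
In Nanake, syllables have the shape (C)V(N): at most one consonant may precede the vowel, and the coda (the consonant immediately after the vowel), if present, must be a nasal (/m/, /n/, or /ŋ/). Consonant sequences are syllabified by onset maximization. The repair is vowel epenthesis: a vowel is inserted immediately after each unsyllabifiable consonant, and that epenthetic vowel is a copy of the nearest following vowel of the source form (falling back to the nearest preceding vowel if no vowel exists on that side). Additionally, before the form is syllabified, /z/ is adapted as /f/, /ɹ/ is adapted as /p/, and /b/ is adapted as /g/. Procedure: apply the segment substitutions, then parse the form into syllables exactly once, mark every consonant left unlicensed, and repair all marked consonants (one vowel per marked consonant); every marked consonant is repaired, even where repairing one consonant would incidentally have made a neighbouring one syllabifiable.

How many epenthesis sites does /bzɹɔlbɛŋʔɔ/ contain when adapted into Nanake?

3

After substitution the input is /gfpɔlgɛŋʔɔ/.
The unsyllabifiable consonants are /g/, /f/, /l/; each receives one epenthetic vowel.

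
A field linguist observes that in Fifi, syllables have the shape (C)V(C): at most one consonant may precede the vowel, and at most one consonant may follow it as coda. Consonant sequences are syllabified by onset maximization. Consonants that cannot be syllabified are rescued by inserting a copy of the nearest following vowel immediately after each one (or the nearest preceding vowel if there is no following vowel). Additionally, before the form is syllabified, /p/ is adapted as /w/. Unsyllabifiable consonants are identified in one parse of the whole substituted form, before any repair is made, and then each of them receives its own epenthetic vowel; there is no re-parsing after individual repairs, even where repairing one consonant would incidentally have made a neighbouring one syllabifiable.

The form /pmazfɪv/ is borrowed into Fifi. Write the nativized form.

Substitution: /p/ → /w/, giving /wmazfɪv/.
The consonants /w/ cannot be parsed into a legal (C)V(C) syllable (at most one coda consonant is licensed; onsets are limited to one consonant).
Inserting the epenthetic vowel yields /w/ → /wa/.

wamazfɪv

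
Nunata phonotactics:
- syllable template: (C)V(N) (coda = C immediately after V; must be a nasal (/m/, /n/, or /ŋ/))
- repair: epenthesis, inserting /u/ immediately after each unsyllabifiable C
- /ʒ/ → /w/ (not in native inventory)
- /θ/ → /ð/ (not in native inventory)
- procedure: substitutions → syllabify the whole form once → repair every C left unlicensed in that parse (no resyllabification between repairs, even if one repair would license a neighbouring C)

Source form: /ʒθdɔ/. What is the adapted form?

Substitution: /ʒ/ → /w/, /θ/ → /ð/, giving /wðdɔ/.
Syllabifying with onset maximization leaves /w/, /ð/ stranded (only a nasal (/m/, /n/, or /ŋ/) is licensed in coda position; onsets are limited to one consonant).
Each unlicensed consonant becomes the onset of a new syllable: /w/ → /wu/, /ð/ → /ðu/.

wuðudɔ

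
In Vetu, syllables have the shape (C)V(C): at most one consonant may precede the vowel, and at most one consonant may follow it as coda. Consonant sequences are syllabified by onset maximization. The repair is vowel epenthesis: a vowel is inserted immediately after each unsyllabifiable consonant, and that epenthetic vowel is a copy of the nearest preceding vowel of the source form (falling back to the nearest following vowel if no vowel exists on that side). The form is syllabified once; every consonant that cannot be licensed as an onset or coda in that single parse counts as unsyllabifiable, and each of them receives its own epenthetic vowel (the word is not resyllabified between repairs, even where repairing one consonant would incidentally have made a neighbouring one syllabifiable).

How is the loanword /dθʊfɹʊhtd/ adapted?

Under (C)V(C), the unsyllabifiable consonants are /d/, /t/, /d/ (at most one coda consonant is licensed; onsets are limited to one consonant).
Epenthesis after each stranded consonant: /d/ → /dʊ/, /t/ → /tʊ/, /d/ → /dʊ/.

dʊθʊfɹʊhtʊdʊ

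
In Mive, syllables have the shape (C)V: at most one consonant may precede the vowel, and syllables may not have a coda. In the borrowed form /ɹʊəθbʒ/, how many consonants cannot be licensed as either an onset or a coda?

The consonants /θ/, /b/, /ʒ/ cannot be parsed into a legal (C)V syllable (no codas are permitted; onsets are limited to one consonant).

3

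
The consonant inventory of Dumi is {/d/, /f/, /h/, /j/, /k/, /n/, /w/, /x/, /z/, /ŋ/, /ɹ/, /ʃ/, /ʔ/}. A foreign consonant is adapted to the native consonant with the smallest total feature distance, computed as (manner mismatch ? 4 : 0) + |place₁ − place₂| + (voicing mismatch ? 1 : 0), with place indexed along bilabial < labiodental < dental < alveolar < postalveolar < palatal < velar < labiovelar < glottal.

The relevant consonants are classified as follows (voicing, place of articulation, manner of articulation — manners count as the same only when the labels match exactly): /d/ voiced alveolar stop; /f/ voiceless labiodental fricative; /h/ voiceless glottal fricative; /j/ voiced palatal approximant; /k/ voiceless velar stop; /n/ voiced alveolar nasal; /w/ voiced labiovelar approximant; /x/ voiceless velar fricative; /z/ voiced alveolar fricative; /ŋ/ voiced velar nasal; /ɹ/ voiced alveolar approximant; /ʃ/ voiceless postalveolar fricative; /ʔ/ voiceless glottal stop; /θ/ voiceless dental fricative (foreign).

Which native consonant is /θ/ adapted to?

/f/ is closest: same manner (fricative), place distance 1 (dental→labiodental), same voicing; total 1. Next closest is /z/ at distance 2.

f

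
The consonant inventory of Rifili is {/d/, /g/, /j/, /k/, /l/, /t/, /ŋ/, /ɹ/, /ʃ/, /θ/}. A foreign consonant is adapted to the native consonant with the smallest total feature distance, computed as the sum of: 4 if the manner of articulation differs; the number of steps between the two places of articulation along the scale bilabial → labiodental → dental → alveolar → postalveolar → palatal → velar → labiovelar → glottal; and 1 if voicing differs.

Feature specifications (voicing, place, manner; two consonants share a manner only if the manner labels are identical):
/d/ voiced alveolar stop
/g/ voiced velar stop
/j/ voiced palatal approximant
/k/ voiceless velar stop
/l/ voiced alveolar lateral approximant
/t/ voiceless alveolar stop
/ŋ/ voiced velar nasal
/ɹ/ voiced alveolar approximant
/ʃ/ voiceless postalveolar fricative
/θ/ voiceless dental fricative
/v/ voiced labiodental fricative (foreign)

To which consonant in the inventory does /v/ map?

/θ/ is closest: same manner (fricative), place distance 1 (labiodental→dental), voicing differs (+1); total 2. Next closest is /ʃ/ at distance 4.

θ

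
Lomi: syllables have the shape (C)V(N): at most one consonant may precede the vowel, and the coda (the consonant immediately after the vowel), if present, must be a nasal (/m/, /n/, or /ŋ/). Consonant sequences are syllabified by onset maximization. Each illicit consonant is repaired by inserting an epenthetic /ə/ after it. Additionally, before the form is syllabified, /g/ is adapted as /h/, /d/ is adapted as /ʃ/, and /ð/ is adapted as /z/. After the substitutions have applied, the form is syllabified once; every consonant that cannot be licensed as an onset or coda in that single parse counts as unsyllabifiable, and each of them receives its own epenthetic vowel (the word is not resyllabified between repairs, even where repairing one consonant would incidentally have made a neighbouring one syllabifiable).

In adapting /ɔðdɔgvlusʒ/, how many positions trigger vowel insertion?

5

After substitution the input is /ɔzʃɔhvlusʒ/.
The unsyllabifiable consonants are /z/, /h/, /v/, /s/, /ʒ/; each receives one epenthetic vowel.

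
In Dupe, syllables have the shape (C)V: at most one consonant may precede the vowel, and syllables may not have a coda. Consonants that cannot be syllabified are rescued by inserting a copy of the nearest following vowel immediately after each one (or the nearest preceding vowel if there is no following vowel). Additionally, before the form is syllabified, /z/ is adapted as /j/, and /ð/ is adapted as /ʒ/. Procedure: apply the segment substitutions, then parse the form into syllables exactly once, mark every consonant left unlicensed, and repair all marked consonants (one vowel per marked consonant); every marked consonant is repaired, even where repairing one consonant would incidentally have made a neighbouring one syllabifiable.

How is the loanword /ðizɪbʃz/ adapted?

ʒijɪbɪʃɪjɪ

Substitution: /ð/ → /ʒ/, /z/ → /j/, giving /ʒijɪbʃj/.
Syllabifying with onset maximization leaves /b/, /ʃ/, /j/ stranded (no codas are permitted; onsets are limited to one consonant).
Each unlicensed consonant becomes the onset of a new syllable: /b/ → /bɪ/, /ʃ/ → /ʃɪ/, /j/ → /jɪ/.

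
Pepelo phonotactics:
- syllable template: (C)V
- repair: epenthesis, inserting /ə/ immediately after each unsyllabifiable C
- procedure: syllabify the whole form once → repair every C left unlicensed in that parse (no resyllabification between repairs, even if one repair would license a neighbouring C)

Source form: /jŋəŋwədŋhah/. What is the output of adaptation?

jəŋəŋəwədəŋəhahə

Under (C)V, the unsyllabifiable consonants are /j/, /ŋ/, /d/, /ŋ/, /h/ (no codas are permitted; onsets are limited to one consonant).
Each unlicensed consonant becomes the onset of a new syllable: /j/ → /jə/, /ŋ/ → /ŋə/, /d/ → /də/, /ŋ/ → /ŋə/, /h/ → /hə/.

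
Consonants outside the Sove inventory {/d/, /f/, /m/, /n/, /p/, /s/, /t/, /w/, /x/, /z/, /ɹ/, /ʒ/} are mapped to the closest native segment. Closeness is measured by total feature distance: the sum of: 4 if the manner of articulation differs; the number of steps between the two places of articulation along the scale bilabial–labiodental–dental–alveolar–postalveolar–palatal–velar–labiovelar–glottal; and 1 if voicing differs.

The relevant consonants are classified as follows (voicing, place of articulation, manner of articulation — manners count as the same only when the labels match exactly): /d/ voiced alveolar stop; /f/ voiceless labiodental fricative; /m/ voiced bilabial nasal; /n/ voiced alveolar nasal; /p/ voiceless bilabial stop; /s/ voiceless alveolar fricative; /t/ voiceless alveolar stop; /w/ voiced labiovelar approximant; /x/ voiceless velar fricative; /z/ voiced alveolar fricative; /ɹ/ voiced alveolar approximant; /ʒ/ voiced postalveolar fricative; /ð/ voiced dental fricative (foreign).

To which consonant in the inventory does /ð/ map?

/z/ is closest: same manner (fricative), place distance 1 (dental→alveolar), same voicing; total 1. Next closest is /f/ at distance 2.

z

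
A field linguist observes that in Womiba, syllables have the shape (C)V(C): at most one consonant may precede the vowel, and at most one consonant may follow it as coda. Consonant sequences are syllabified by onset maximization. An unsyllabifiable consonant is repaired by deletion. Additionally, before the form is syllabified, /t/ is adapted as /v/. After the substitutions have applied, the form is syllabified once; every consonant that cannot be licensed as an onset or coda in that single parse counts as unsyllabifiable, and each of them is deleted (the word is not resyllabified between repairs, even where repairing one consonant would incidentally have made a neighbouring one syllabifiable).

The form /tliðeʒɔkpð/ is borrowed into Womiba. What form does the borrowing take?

Substitution: /t/ → /v/, giving /vliðeʒɔkpð/.
Under (C)V(C), the unsyllabifiable consonants are /v/, /p/, /ð/ (at most one coda consonant is licensed; onsets are limited to one consonant).
Deletion applies to /v/, /p/, /ð/.

liðeʒɔk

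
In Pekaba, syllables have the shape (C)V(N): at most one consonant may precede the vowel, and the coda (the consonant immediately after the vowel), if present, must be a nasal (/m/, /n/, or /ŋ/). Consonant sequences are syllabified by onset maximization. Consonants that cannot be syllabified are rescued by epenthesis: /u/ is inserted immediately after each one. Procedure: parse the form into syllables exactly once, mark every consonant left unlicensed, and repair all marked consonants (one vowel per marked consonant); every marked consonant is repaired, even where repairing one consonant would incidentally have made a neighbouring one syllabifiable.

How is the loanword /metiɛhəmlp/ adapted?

The consonants /l/, /p/ cannot be parsed into a legal (C)V(N) syllable (only a nasal (/m/, /n/, or /ŋ/) is licensed in coda position; onsets are limited to one consonant).
Epenthesis after each stranded consonant: /l/ → /lu/, /p/ → /pu/.

metiɛhəmlupu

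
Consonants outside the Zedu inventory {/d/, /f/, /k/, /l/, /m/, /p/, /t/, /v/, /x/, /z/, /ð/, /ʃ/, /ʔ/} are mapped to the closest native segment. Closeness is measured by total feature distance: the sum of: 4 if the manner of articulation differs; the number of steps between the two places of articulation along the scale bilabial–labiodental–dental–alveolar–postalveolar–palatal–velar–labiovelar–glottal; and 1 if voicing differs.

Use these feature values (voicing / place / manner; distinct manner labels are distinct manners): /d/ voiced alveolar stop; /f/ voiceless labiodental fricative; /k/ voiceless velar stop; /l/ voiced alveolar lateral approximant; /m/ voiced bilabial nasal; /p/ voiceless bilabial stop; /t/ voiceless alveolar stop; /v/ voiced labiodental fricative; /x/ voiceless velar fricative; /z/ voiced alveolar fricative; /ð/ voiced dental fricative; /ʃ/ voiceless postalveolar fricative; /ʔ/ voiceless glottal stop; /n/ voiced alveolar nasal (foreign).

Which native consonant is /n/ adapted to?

/m/ is closest: same manner (nasal), place distance 3 (alveolar→bilabial), same voicing; total 3. Next closest is /d/ at distance 4.

m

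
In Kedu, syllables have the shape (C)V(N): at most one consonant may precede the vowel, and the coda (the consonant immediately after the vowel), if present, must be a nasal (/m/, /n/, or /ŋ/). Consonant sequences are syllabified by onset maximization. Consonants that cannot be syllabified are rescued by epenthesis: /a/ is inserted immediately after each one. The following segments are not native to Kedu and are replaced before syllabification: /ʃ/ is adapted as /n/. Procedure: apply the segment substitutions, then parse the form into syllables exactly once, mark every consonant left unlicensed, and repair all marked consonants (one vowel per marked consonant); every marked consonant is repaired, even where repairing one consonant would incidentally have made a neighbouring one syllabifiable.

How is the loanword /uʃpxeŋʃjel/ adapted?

unpaxeŋnajela

Substitution: /ʃ/ → /n/, giving /unpxeŋnjel/.
The consonants /p/, /n/, /l/ cannot be parsed into a legal (C)V(N) syllable (only a nasal (/m/, /n/, or /ŋ/) is licensed in coda position; onsets are limited to one consonant).
Inserting the epenthetic vowel yields /p/ → /pa/, /n/ → /na/, /l/ → /la/.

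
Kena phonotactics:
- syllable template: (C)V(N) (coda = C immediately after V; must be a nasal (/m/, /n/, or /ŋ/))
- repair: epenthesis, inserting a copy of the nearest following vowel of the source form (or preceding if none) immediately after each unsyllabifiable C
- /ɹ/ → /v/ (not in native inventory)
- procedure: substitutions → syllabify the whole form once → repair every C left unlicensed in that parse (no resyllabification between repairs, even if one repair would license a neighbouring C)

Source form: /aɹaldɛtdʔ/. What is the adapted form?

avalɛdɛtɛdɛʔɛ

Substitution: /ɹ/ → /v/, giving /avaldɛtdʔ/.
The consonants /l/, /t/, /d/, /ʔ/ cannot be parsed into a legal (C)V(N) syllable (only a nasal (/m/, /n/, or /ŋ/) is licensed in coda position; onsets are limited to one consonant).
Epenthesis after each stranded consonant: /l/ → /lɛ/, /t/ → /tɛ/, /d/ → /dɛ/, /ʔ/ → /ʔɛ/.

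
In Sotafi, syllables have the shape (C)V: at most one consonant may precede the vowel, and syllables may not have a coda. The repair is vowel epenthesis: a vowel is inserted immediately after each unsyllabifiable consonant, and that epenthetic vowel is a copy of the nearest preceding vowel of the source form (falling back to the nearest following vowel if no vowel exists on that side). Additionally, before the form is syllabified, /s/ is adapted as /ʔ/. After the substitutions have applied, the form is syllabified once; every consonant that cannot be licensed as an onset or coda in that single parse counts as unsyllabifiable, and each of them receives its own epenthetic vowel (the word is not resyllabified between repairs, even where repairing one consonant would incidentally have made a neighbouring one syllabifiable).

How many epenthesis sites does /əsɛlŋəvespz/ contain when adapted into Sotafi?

After substitution the input is /əʔɛlŋəveʔpz/.
The unsyllabifiable consonants are /l/, /ʔ/, /p/, /z/; each receives one epenthetic vowel.

4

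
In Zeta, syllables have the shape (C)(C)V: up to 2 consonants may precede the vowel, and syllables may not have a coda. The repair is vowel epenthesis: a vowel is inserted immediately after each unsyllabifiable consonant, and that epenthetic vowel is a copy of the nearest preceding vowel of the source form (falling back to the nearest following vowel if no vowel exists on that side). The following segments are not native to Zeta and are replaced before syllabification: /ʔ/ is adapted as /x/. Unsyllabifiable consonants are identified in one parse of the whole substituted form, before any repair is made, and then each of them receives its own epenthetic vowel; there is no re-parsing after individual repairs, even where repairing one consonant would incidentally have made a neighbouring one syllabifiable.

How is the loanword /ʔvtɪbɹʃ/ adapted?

xɪvtɪbɪɹɪʃɪ

Substitution: /ʔ/ → /x/, giving /xvtɪbɹʃ/.
The consonants /x/, /b/, /ɹ/, /ʃ/ cannot be parsed into a legal (C)(C)V syllable (no codas are permitted; onsets may contain at most 2 consonants).
Inserting the epenthetic vowel yields /x/ → /xɪ/, /b/ → /bɪ/, /ɹ/ → /ɹɪ/, /ʃ/ → /ʃɪ/.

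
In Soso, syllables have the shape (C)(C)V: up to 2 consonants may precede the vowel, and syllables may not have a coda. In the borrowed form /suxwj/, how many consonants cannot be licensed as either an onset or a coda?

Under (C)(C)V, the unsyllabifiable consonants are /x/, /w/, /j/ (no codas are permitted; onsets may contain at most 2 consonants).

3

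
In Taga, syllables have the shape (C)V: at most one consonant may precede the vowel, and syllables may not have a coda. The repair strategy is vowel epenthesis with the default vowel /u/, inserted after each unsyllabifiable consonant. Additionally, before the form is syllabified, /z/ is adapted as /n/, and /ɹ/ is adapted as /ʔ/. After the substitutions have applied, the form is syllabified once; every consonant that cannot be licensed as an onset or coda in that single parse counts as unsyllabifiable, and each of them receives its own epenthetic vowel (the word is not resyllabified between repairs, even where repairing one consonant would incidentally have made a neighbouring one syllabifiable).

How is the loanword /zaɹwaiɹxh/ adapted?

naʔuwaiʔuxuhu

Substitution: /z/ → /n/, /ɹ/ → /ʔ/, giving /naʔwaiʔxh/.
Under (C)V, the unsyllabifiable consonants are /ʔ/, /ʔ/, /x/, /h/ (no codas are permitted; onsets are limited to one consonant).
Each unlicensed consonant becomes the onset of a new syllable: /ʔ/ → /ʔu/, /ʔ/ → /ʔu/, /x/ → /xu/, /h/ → /hu/.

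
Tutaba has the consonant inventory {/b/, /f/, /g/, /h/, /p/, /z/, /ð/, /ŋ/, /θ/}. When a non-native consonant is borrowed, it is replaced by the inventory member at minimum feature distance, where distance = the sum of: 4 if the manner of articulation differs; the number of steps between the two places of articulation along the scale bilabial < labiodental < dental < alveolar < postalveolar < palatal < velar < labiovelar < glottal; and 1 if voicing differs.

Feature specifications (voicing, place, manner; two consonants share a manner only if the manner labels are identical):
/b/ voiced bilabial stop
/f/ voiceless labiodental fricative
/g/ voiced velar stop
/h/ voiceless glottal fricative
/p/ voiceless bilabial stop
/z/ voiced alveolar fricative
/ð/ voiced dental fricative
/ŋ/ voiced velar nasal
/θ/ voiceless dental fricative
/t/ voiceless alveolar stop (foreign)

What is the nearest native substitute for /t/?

/p/ is closest: same manner (stop), place distance 3 (alveolar→bilabial), same voicing; total 3. Next closest is /b/ at distance 4.

p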